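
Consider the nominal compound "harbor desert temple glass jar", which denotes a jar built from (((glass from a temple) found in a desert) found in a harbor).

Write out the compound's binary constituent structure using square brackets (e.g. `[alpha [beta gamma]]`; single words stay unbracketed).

[[harbor [desert [temple glass]]] jar]

Whole compound: head "jar", modifier "harbor desert temple glass".
Inside "harbor desert temple glass": head "glass" (specifically "desert temple glass"), modifier "harbor".
Inside "desert temple glass": head "glass" (specifically "temple glass"), modifier "desert".
Inside "temple glass": head "glass", modifier "temple".
Assembled: [[harbor [desert [temple glass]]] jar].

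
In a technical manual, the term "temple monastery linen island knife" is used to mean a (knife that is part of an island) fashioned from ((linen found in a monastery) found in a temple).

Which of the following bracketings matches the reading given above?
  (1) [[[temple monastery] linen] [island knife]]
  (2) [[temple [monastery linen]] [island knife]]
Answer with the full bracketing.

[[temple [monastery linen]] [island knife]]

The paraphrase's head is the "knife" part ("island knife"); its modifier is "temple monastery linen".
That top-level split, carried through the inner groups, gives [[temple [monastery linen]] [island knife]].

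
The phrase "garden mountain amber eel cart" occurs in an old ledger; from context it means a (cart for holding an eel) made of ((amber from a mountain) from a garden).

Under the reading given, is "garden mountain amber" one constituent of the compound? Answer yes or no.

yes

The paraphrase groups the words so that "garden mountain amber" is one unit: it corresponds to a single parenthesized sub-phrase.
The full structure is [[garden [mountain amber]] [eel cart]], in which [garden mountain amber] is a constituent.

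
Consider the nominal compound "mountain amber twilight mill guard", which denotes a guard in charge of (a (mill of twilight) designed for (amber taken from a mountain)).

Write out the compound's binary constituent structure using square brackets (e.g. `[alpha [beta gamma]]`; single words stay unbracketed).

[[[mountain amber] [twilight mill]] guard]

The outermost head in the paraphrase is "guard", modified by "mountain amber twilight mill".
Inside "mountain amber twilight mill": head "mill" (specifically "twilight mill"), modifier "mountain amber".
Inside "mountain amber": head "amber", modifier "mountain".
Inside "twilight mill": head "mill", modifier "twilight".
Assembled: [[[mountain amber] [twilight mill]] guard].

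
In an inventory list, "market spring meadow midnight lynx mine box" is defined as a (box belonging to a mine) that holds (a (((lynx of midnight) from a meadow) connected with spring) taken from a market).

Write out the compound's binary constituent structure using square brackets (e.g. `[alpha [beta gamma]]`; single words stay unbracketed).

[[market [spring [meadow [midnight lynx]]]] [mine box]]

At the top level: head "box" (specifically "mine box"); modifier "market spring meadow midnight lynx".
"market spring meadow midnight lynx" → head "lynx" (specifically "spring meadow midnight lynx"), modifier "market".
"spring meadow midnight lynx" → head "lynx" (specifically "meadow midnight lynx"), modifier "spring".
"meadow midnight lynx" → head "lynx" (specifically "midnight lynx"), modifier "meadow".
"midnight lynx" → head "lynx", modifier "midnight".
"mine box" → head "box", modifier "mine".
Assembled: [[market [spring [meadow [midnight lynx]]]] [mine box]].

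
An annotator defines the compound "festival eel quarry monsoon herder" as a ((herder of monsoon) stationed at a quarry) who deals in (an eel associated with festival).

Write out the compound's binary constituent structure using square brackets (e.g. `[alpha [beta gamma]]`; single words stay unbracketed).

The outermost head in the paraphrase is "herder" (specifically "quarry monsoon herder"), modified by "festival eel".
Inside "festival eel": head "eel", modifier "festival".
Inside "quarry monsoon herder": head "herder" (specifically "monsoon herder"), modifier "quarry".
Inside "monsoon herder": head "herder", modifier "monsoon".
Assembled: [[festival eel] [quarry [monsoon herder]]].

[[festival eel] [quarry [monsoon herder]]]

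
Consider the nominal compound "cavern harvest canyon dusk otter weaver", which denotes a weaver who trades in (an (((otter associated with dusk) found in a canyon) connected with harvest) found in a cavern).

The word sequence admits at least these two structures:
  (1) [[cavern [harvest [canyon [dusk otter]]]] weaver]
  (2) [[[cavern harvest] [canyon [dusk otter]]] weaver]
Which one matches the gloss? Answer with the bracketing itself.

[[cavern [harvest [canyon [dusk otter]]]] weaver]

The paraphrase's head is the "weaver" part ("weaver"); its modifier is "cavern harvest canyon dusk otter".
That top-level split, carried through the inner groups, gives [[cavern [harvest [canyon [dusk otter]]]] weaver].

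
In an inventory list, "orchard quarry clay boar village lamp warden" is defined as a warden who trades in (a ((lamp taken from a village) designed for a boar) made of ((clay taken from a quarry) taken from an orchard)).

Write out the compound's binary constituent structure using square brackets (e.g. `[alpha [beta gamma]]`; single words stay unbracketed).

The outermost head in the paraphrase is "warden", modified by "orchard quarry clay boar village lamp".
"orchard quarry clay boar village lamp" → head "lamp" (specifically "boar village lamp"), modifier "orchard quarry clay".
"orchard quarry clay" → head "clay" (specifically "quarry clay"), modifier "orchard".
"quarry clay" → head "clay", modifier "quarry".
"boar village lamp" → head "lamp" (specifically "village lamp"), modifier "boar".
"village lamp" → head "lamp", modifier "village".
Assembled: [[[orchard [quarry clay]] [boar [village lamp]]] warden].

[[[orchard [quarry clay]] [boar [village lamp]]] warden]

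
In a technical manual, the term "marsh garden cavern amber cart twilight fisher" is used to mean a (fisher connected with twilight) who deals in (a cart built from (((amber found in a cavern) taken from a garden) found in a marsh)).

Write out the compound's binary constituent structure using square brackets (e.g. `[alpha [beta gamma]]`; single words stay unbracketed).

[[[marsh [garden [cavern amber]]] cart] [twilight fisher]]

At the top level: head "fisher" (specifically "twilight fisher"); modifier "marsh garden cavern amber cart".
Inside "marsh garden cavern amber cart": head "cart", modifier "marsh garden cavern amber".
Inside "marsh garden cavern amber": head "amber" (specifically "garden cavern amber"), modifier "marsh".
Inside "garden cavern amber": head "amber" (specifically "cavern amber"), modifier "garden".
Inside "cavern amber": head "amber", modifier "cavern".
Inside "twilight fisher": head "fisher", modifier "twilight".
Assembled: [[[marsh [garden [cavern amber]]] cart] [twilight fisher]].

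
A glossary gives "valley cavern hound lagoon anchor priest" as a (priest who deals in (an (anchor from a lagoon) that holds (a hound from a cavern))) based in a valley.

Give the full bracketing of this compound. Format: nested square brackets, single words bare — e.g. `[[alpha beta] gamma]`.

[valley [[[cavern hound] [lagoon anchor]] priest]]

At the top level: head "priest" (specifically "cavern hound lagoon anchor priest"); modifier "valley".
Inside "cavern hound lagoon anchor priest": head "priest", modifier "cavern hound lagoon anchor".
Inside "cavern hound lagoon anchor": head "anchor" (specifically "lagoon anchor"), modifier "cavern hound".
Inside "cavern hound": head "hound", modifier "cavern".
Inside "lagoon anchor": head "anchor", modifier "lagoon".
Assembled: [valley [[[cavern hound] [lagoon anchor]] priest]].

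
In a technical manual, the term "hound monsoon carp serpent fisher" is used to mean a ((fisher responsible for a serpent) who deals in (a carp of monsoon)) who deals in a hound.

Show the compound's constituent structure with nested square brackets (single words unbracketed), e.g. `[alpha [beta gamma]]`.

Overall it is a kind of fisher (specifically "monsoon carp serpent fisher"); the modifier is "hound".
"monsoon carp serpent fisher" → head "fisher" (specifically "serpent fisher"), modifier "monsoon carp".
"monsoon carp" → head "carp", modifier "monsoon".
"serpent fisher" → head "fisher", modifier "serpent".
Putting it together: [hound [[monsoon carp] [serpent fisher]]].

[hound [[monsoon carp] [serpent fisher]]]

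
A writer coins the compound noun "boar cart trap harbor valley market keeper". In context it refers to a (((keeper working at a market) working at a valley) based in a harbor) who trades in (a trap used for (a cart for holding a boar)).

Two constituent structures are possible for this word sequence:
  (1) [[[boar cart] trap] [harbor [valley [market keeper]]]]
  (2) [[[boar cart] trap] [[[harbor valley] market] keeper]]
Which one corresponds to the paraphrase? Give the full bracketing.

[[[boar cart] trap] [harbor [valley [market keeper]]]]

The paraphrase's head is the "keeper" part ("harbor valley market keeper"); its modifier is "boar cart trap".
That top-level split, carried through the inner groups, gives [[[boar cart] trap] [harbor [valley [market keeper]]]].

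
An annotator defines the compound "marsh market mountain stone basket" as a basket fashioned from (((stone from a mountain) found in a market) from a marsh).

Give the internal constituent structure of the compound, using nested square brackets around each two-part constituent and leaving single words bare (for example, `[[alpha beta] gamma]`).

Overall it is a kind of basket; the modifier is "marsh market mountain stone".
Within "marsh market mountain stone", the head is "stone" (specifically "market mountain stone") and the modifier is "marsh".
Within "market mountain stone", the head is "stone" (specifically "mountain stone") and the modifier is "market".
Within "mountain stone", the head is "stone" and the modifier is "mountain".
Assembled: [[marsh [market [mountain stone]]] basket].

[[marsh [market [mountain stone]]] basket]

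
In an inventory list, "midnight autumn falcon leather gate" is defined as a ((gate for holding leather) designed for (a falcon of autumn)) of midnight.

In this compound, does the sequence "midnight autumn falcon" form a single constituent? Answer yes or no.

no

The top-level split is [midnight] [autumn falcon leather gate]; the full structure is [midnight [[autumn falcon] [leather gate]]].
"midnight autumn falcon" straddles a constituent boundary, so it is not a single unit.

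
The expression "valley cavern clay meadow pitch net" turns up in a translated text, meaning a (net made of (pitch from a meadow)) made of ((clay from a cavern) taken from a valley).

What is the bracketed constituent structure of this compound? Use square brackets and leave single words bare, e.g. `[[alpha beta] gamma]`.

[[valley [cavern clay]] [[meadow pitch] net]]

Whole compound: head "net" (specifically "meadow pitch net"), modifier "valley cavern clay".
"valley cavern clay" → head "clay" (specifically "cavern clay"), modifier "valley".
"cavern clay" → head "clay", modifier "cavern".
"meadow pitch net" → head "net", modifier "meadow pitch".
"meadow pitch" → head "pitch", modifier "meadow".
Putting it together: [[valley [cavern clay]] [[meadow pitch] net]].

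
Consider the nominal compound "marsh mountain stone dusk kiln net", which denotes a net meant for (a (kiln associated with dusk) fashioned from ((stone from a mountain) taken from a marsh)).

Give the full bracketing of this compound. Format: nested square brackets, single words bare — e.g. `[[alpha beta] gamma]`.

[[[marsh [mountain stone]] [dusk kiln]] net]

Overall it is a kind of net; the modifier is "marsh mountain stone dusk kiln".
Inside "marsh mountain stone dusk kiln": head "kiln" (specifically "dusk kiln"), modifier "marsh mountain stone".
Inside "marsh mountain stone": head "stone" (specifically "mountain stone"), modifier "marsh".
Inside "mountain stone": head "stone", modifier "mountain".
Inside "dusk kiln": head "kiln", modifier "dusk".
So the structure is [[[marsh [mountain stone]] [dusk kiln]] net].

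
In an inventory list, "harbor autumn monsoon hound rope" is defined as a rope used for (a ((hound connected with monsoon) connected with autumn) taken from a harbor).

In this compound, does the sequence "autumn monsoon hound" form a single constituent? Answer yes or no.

yes

The paraphrase groups the words so that "autumn monsoon hound" is one unit: it corresponds to a single parenthesized sub-phrase.
The full structure is [[harbor [autumn [monsoon hound]]] rope], in which [autumn monsoon hound] is a constituent.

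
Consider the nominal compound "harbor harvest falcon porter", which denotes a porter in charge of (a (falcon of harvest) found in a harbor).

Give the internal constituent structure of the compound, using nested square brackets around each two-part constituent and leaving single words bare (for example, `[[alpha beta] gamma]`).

Whole compound: head "porter", modifier "harbor harvest falcon".
Inside "harbor harvest falcon": head "falcon" (specifically "harvest falcon"), modifier "harbor".
Inside "harvest falcon": head "falcon", modifier "harvest".
So the structure is [[harbor [harvest falcon]] porter].

[[harbor [harvest falcon]] porter]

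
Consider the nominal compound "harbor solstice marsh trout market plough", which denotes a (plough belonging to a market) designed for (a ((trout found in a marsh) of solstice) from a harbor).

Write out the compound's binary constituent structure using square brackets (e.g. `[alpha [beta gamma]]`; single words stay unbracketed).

[[harbor [solstice [marsh trout]]] [market plough]]

The outermost head in the paraphrase is "plough" (specifically "market plough"), modified by "harbor solstice marsh trout".
Inside "harbor solstice marsh trout": head "trout" (specifically "solstice marsh trout"), modifier "harbor".
Inside "solstice marsh trout": head "trout" (specifically "marsh trout"), modifier "solstice".
Inside "marsh trout": head "trout", modifier "marsh".
Inside "market plough": head "plough", modifier "market".
So the structure is [[harbor [solstice [marsh trout]]] [market plough]].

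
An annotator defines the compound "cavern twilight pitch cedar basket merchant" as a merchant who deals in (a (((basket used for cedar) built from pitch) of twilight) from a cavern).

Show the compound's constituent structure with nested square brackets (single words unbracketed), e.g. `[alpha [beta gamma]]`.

Whole compound: head "merchant", modifier "cavern twilight pitch cedar basket".
"cavern twilight pitch cedar basket" → head "basket" (specifically "twilight pitch cedar basket"), modifier "cavern".
"twilight pitch cedar basket" → head "basket" (specifically "pitch cedar basket"), modifier "twilight".
"pitch cedar basket" → head "basket" (specifically "cedar basket"), modifier "pitch".
"cedar basket" → head "basket", modifier "cedar".
So the structure is [[cavern [twilight [pitch [cedar basket]]]] merchant].

[[cavern [twilight [pitch [cedar basket]]]] merchant]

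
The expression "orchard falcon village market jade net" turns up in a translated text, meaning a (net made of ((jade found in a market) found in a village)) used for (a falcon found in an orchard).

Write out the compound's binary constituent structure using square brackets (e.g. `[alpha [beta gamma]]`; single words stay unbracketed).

[[orchard falcon] [[village [market jade]] net]]

Whole compound: head "net" (specifically "village market jade net"), modifier "orchard falcon".
Inside "orchard falcon": head "falcon", modifier "orchard".
Inside "village market jade net": head "net", modifier "village market jade".
Inside "village market jade": head "jade" (specifically "market jade"), modifier "village".
Inside "market jade": head "jade", modifier "market".
Assembled: [[orchard falcon] [[village [market jade]] net]].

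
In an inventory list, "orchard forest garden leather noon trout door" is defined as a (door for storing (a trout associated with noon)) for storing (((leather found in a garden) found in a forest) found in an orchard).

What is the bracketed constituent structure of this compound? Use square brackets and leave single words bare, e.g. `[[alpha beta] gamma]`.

Whole compound: head "door" (specifically "noon trout door"), modifier "orchard forest garden leather".
"orchard forest garden leather" → head "leather" (specifically "forest garden leather"), modifier "orchard".
"forest garden leather" → head "leather" (specifically "garden leather"), modifier "forest".
"garden leather" → head "leather", modifier "garden".
"noon trout door" → head "door", modifier "noon trout".
"noon trout" → head "trout", modifier "noon".
Putting it together: [[orchard [forest [garden leather]]] [[noon trout] door]].

[[orchard [forest [garden leather]]] [[noon trout] door]]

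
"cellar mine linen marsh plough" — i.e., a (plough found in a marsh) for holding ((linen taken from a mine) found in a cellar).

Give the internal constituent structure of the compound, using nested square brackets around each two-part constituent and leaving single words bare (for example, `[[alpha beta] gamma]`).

The outermost head in the paraphrase is "plough" (specifically "marsh plough"), modified by "cellar mine linen".
Inside "cellar mine linen": head "linen" (specifically "mine linen"), modifier "cellar".
Inside "mine linen": head "linen", modifier "mine".
Inside "marsh plough": head "plough", modifier "marsh".
Putting it together: [[cellar [mine linen]] [marsh plough]].

[[cellar [mine linen]] [marsh plough]]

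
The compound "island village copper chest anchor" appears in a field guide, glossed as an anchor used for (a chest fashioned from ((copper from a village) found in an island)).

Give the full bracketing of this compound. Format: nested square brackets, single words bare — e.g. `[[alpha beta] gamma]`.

At the top level: head "anchor"; modifier "island village copper chest".
Inside "island village copper chest": head "chest", modifier "island village copper".
Inside "island village copper": head "copper" (specifically "village copper"), modifier "island".
Inside "village copper": head "copper", modifier "village".
Assembled: [[[island [village copper]] chest] anchor].

[[[island [village copper]] chest] anchor]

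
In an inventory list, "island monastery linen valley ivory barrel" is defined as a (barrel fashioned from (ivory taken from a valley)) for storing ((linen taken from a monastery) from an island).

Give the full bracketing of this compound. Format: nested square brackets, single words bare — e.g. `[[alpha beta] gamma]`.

[[island [monastery linen]] [[valley ivory] barrel]]

At the top level: head "barrel" (specifically "valley ivory barrel"); modifier "island monastery linen".
Inside "island monastery linen": head "linen" (specifically "monastery linen"), modifier "island".
Inside "monastery linen": head "linen", modifier "monastery".
Inside "valley ivory barrel": head "barrel", modifier "valley ivory".
Inside "valley ivory": head "ivory", modifier "valley".
So the structure is [[island [monastery linen]] [[valley ivory] barrel]].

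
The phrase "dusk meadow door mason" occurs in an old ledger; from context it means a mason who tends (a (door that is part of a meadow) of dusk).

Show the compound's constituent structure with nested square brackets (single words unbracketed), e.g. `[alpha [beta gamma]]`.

[[dusk [meadow door]] mason]

Whole compound: head "mason", modifier "dusk meadow door".
"dusk meadow door" → head "door" (specifically "meadow door"), modifier "dusk".
"meadow door" → head "door", modifier "meadow".
Putting it together: [[dusk [meadow door]] mason].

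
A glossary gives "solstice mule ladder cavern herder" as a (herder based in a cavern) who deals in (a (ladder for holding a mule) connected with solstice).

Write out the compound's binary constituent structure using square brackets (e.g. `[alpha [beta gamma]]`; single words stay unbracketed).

[[solstice [mule ladder]] [cavern herder]]

Whole compound: head "herder" (specifically "cavern herder"), modifier "solstice mule ladder".
"solstice mule ladder" → head "ladder" (specifically "mule ladder"), modifier "solstice".
"mule ladder" → head "ladder", modifier "mule".
"cavern herder" → head "herder", modifier "cavern".
So the structure is [[solstice [mule ladder]] [cavern herder]].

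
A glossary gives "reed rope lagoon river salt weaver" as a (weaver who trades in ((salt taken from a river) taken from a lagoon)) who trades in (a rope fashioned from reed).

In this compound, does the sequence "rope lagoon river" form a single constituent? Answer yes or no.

The top-level split is [reed rope] [lagoon river salt weaver]; the full structure is [[reed rope] [[lagoon [river salt]] weaver]].
"rope lagoon river" straddles a constituent boundary, so it is not a single unit.

no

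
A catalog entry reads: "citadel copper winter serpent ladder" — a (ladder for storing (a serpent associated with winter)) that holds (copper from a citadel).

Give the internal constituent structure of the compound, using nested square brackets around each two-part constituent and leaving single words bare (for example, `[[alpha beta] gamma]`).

The outermost head in the paraphrase is "ladder" (specifically "winter serpent ladder"), modified by "citadel copper".
Within "citadel copper", the head is "copper" and the modifier is "citadel".
Within "winter serpent ladder", the head is "ladder" and the modifier is "winter serpent".
Within "winter serpent", the head is "serpent" and the modifier is "winter".
So the structure is [[citadel copper] [[winter serpent] ladder]].

[[citadel copper] [[winter serpent] ladder]]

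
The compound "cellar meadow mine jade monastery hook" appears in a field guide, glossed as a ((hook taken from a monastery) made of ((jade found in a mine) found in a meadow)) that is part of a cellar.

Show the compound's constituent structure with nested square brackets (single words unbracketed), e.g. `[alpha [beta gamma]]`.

Overall it is a kind of hook (specifically "meadow mine jade monastery hook"); the modifier is "cellar".
"meadow mine jade monastery hook" → head "hook" (specifically "monastery hook"), modifier "meadow mine jade".
"meadow mine jade" → head "jade" (specifically "mine jade"), modifier "meadow".
"mine jade" → head "jade", modifier "mine".
"monastery hook" → head "hook", modifier "monastery".
Assembled: [cellar [[meadow [mine jade]] [monastery hook]]].

[cellar [[meadow [mine jade]] [monastery hook]]]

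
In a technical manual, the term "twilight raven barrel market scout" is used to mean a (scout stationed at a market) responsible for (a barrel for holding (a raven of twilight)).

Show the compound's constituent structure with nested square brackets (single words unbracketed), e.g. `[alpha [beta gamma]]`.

[[[twilight raven] barrel] [market scout]]

Whole compound: head "scout" (specifically "market scout"), modifier "twilight raven barrel".
Inside "twilight raven barrel": head "barrel", modifier "twilight raven".
Inside "twilight raven": head "raven", modifier "twilight".
Inside "market scout": head "scout", modifier "market".
Putting it together: [[[twilight raven] barrel] [market scout]].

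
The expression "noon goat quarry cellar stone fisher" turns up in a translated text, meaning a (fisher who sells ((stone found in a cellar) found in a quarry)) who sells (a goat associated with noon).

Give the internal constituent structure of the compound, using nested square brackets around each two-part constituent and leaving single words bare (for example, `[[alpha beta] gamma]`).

Whole compound: head "fisher" (specifically "quarry cellar stone fisher"), modifier "noon goat".
Inside "noon goat": head "goat", modifier "noon".
Inside "quarry cellar stone fisher": head "fisher", modifier "quarry cellar stone".
Inside "quarry cellar stone": head "stone" (specifically "cellar stone"), modifier "quarry".
Inside "cellar stone": head "stone", modifier "cellar".
Assembled: [[noon goat] [[quarry [cellar stone]] fisher]].

[[noon goat] [[quarry [cellar stone]] fisher]]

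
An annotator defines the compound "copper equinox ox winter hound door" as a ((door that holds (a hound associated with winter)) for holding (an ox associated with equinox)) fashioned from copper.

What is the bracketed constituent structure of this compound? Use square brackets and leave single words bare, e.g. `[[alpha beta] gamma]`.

[copper [[equinox ox] [[winter hound] door]]]

Whole compound: head "door" (specifically "equinox ox winter hound door"), modifier "copper".
"equinox ox winter hound door" → head "door" (specifically "winter hound door"), modifier "equinox ox".
"equinox ox" → head "ox", modifier "equinox".
"winter hound door" → head "door", modifier "winter hound".
"winter hound" → head "hound", modifier "winter".
So the structure is [copper [[equinox ox] [[winter hound] door]]].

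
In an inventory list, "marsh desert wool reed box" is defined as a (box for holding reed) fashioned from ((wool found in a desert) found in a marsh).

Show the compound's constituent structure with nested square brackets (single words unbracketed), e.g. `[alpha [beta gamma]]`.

[[marsh [desert wool]] [reed box]]

The outermost head in the paraphrase is "box" (specifically "reed box"), modified by "marsh desert wool".
Within "marsh desert wool", the head is "wool" (specifically "desert wool") and the modifier is "marsh".
Within "desert wool", the head is "wool" and the modifier is "desert".
Within "reed box", the head is "box" and the modifier is "reed".
Assembled: [[marsh [desert wool]] [reed box]].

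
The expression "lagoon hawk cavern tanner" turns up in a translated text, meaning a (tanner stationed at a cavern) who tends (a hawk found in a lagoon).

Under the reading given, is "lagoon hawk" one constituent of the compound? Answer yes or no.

The paraphrase groups the words so that "lagoon hawk" is one unit: it corresponds to a single parenthesized sub-phrase.
The full structure is [[lagoon hawk] [cavern tanner]], in which [lagoon hawk] is a constituent.

yes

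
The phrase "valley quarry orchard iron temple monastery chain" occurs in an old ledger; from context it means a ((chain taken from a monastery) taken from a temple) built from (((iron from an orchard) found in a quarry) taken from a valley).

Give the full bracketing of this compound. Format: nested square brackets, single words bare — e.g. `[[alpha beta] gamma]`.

[[valley [quarry [orchard iron]]] [temple [monastery chain]]]

The outermost head in the paraphrase is "chain" (specifically "temple monastery chain"), modified by "valley quarry orchard iron".
"valley quarry orchard iron" → head "iron" (specifically "quarry orchard iron"), modifier "valley".
"quarry orchard iron" → head "iron" (specifically "orchard iron"), modifier "quarry".
"orchard iron" → head "iron", modifier "orchard".
"temple monastery chain" → head "chain" (specifically "monastery chain"), modifier "temple".
"monastery chain" → head "chain", modifier "monastery".
Putting it together: [[valley [quarry [orchard iron]]] [temple [monastery chain]]].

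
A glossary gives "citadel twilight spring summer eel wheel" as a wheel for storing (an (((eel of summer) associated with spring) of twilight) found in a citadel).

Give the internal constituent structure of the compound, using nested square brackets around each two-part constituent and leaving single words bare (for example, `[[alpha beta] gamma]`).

[[citadel [twilight [spring [summer eel]]]] wheel]

At the top level: head "wheel"; modifier "citadel twilight spring summer eel".
Inside "citadel twilight spring summer eel": head "eel" (specifically "twilight spring summer eel"), modifier "citadel".
Inside "twilight spring summer eel": head "eel" (specifically "spring summer eel"), modifier "twilight".
Inside "spring summer eel": head "eel" (specifically "summer eel"), modifier "spring".
Inside "summer eel": head "eel", modifier "summer".
Putting it together: [[citadel [twilight [spring [summer eel]]]] wheel].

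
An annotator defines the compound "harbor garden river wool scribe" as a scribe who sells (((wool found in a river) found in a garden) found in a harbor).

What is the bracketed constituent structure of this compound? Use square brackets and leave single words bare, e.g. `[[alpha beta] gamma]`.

The outermost head in the paraphrase is "scribe", modified by "harbor garden river wool".
Within "harbor garden river wool", the head is "wool" (specifically "garden river wool") and the modifier is "harbor".
Within "garden river wool", the head is "wool" (specifically "river wool") and the modifier is "garden".
Within "river wool", the head is "wool" and the modifier is "river".
So the structure is [[harbor [garden [river wool]]] scribe].

[[harbor [garden [river wool]]] scribe]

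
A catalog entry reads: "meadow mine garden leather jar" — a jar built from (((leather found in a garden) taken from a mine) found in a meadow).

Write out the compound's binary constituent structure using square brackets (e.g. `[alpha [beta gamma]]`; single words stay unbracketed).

Whole compound: head "jar", modifier "meadow mine garden leather".
"meadow mine garden leather" → head "leather" (specifically "mine garden leather"), modifier "meadow".
"mine garden leather" → head "leather" (specifically "garden leather"), modifier "mine".
"garden leather" → head "leather", modifier "garden".
Putting it together: [[meadow [mine [garden leather]]] jar].

[[meadow [mine [garden leather]]] jar]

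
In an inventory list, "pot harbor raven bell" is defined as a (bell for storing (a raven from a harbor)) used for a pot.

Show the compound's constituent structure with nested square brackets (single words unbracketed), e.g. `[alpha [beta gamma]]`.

[pot [[harbor raven] bell]]

The outermost head in the paraphrase is "bell" (specifically "harbor raven bell"), modified by "pot".
Within "harbor raven bell", the head is "bell" and the modifier is "harbor raven".
Within "harbor raven", the head is "raven" and the modifier is "harbor".
So the structure is [pot [[harbor raven] bell]].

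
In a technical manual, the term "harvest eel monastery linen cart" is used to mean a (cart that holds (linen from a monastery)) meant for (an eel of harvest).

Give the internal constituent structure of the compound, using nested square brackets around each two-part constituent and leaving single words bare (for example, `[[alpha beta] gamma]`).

[[harvest eel] [[monastery linen] cart]]

At the top level: head "cart" (specifically "monastery linen cart"); modifier "harvest eel".
"harvest eel" → head "eel", modifier "harvest".
"monastery linen cart" → head "cart", modifier "monastery linen".
"monastery linen" → head "linen", modifier "monastery".
Putting it together: [[harvest eel] [[monastery linen] cart]].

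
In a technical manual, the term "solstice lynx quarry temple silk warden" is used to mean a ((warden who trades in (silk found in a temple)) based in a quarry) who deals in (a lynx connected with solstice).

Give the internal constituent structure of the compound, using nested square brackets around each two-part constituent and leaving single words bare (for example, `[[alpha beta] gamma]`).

[[solstice lynx] [quarry [[temple silk] warden]]]

Overall it is a kind of warden (specifically "quarry temple silk warden"); the modifier is "solstice lynx".
Within "solstice lynx", the head is "lynx" and the modifier is "solstice".
Within "quarry temple silk warden", the head is "warden" (specifically "temple silk warden") and the modifier is "quarry".
Within "temple silk warden", the head is "warden" and the modifier is "temple silk".
Within "temple silk", the head is "silk" and the modifier is "temple".
So the structure is [[solstice lynx] [quarry [[temple silk] warden]]].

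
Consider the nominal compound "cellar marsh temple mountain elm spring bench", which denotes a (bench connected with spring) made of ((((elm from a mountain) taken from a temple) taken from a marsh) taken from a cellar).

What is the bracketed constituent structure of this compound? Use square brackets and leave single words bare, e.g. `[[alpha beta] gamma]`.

Overall it is a kind of bench (specifically "spring bench"); the modifier is "cellar marsh temple mountain elm".
Inside "cellar marsh temple mountain elm": head "elm" (specifically "marsh temple mountain elm"), modifier "cellar".
Inside "marsh temple mountain elm": head "elm" (specifically "temple mountain elm"), modifier "marsh".
Inside "temple mountain elm": head "elm" (specifically "mountain elm"), modifier "temple".
Inside "mountain elm": head "elm", modifier "mountain".
Inside "spring bench": head "bench", modifier "spring".
Putting it together: [[cellar [marsh [temple [mountain elm]]]] [spring bench]].

[[cellar [marsh [temple [mountain elm]]]] [spring bench]]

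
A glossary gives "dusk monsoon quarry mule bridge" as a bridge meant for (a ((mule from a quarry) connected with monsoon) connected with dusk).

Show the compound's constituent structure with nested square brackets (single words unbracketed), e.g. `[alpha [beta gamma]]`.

At the top level: head "bridge"; modifier "dusk monsoon quarry mule".
"dusk monsoon quarry mule" → head "mule" (specifically "monsoon quarry mule"), modifier "dusk".
"monsoon quarry mule" → head "mule" (specifically "quarry mule"), modifier "monsoon".
"quarry mule" → head "mule", modifier "quarry".
Putting it together: [[dusk [monsoon [quarry mule]]] bridge].

[[dusk [monsoon [quarry mule]]] bridge]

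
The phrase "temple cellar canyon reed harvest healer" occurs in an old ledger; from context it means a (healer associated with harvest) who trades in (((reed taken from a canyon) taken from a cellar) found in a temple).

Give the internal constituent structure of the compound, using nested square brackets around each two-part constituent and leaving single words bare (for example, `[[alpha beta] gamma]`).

At the top level: head "healer" (specifically "harvest healer"); modifier "temple cellar canyon reed".
Within "temple cellar canyon reed", the head is "reed" (specifically "cellar canyon reed") and the modifier is "temple".
Within "cellar canyon reed", the head is "reed" (specifically "canyon reed") and the modifier is "cellar".
Within "canyon reed", the head is "reed" and the modifier is "canyon".
Within "harvest healer", the head is "healer" and the modifier is "harvest".
Assembled: [[temple [cellar [canyon reed]]] [harvest healer]].

[[temple [cellar [canyon reed]]] [harvest healer]]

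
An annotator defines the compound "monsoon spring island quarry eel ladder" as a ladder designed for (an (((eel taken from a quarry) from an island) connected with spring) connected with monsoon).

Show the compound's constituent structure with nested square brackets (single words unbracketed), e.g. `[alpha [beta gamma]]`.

Overall it is a kind of ladder; the modifier is "monsoon spring island quarry eel".
"monsoon spring island quarry eel" → head "eel" (specifically "spring island quarry eel"), modifier "monsoon".
"spring island quarry eel" → head "eel" (specifically "island quarry eel"), modifier "spring".
"island quarry eel" → head "eel" (specifically "quarry eel"), modifier "island".
"quarry eel" → head "eel", modifier "quarry".
Assembled: [[monsoon [spring [island [quarry eel]]]] ladder].

[[monsoon [spring [island [quarry eel]]]] ladder]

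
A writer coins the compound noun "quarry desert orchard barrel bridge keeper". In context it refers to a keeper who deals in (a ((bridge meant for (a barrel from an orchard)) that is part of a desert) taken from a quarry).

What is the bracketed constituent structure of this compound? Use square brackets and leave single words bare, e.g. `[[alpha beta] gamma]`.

The outermost head in the paraphrase is "keeper", modified by "quarry desert orchard barrel bridge".
Inside "quarry desert orchard barrel bridge": head "bridge" (specifically "desert orchard barrel bridge"), modifier "quarry".
Inside "desert orchard barrel bridge": head "bridge" (specifically "orchard barrel bridge"), modifier "desert".
Inside "orchard barrel bridge": head "bridge", modifier "orchard barrel".
Inside "orchard barrel": head "barrel", modifier "orchard".
Assembled: [[quarry [desert [[orchard barrel] bridge]]] keeper].

[[quarry [desert [[orchard barrel] bridge]]] keeper]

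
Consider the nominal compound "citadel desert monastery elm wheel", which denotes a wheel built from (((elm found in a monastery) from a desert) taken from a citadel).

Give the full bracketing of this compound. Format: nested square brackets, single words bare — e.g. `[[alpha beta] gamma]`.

At the top level: head "wheel"; modifier "citadel desert monastery elm".
Inside "citadel desert monastery elm": head "elm" (specifically "desert monastery elm"), modifier "citadel".
Inside "desert monastery elm": head "elm" (specifically "monastery elm"), modifier "desert".
Inside "monastery elm": head "elm", modifier "monastery".
Putting it together: [[citadel [desert [monastery elm]]] wheel].

[[citadel [desert [monastery elm]]] wheel]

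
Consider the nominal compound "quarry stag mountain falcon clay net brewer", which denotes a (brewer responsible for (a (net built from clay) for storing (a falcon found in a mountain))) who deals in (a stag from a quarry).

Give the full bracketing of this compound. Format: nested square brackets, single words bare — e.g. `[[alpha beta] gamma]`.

At the top level: head "brewer" (specifically "mountain falcon clay net brewer"); modifier "quarry stag".
"quarry stag" → head "stag", modifier "quarry".
"mountain falcon clay net brewer" → head "brewer", modifier "mountain falcon clay net".
"mountain falcon clay net" → head "net" (specifically "clay net"), modifier "mountain falcon".
"mountain falcon" → head "falcon", modifier "mountain".
"clay net" → head "net", modifier "clay".
Putting it together: [[quarry stag] [[[mountain falcon] [clay net]] brewer]].

[[quarry stag] [[[mountain falcon] [clay net]] brewer]]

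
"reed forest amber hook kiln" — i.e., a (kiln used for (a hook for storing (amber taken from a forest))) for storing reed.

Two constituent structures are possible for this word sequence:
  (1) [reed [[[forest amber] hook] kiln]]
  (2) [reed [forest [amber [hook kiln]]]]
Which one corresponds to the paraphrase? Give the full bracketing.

[reed [[[forest amber] hook] kiln]]

The paraphrase's head is the "kiln" part ("forest amber hook kiln"); its modifier is "reed".
That top-level split, carried through the inner groups, gives [reed [[[forest amber] hook] kiln]].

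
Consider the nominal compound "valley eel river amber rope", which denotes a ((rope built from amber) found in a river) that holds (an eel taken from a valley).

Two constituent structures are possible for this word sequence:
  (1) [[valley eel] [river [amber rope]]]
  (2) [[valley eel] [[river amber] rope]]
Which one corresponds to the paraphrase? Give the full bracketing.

The paraphrase's head is the "rope" part ("river amber rope"); its modifier is "valley eel".
That top-level split, carried through the inner groups, gives [[valley eel] [river [amber rope]]].

[[valley eel] [river [amber rope]]]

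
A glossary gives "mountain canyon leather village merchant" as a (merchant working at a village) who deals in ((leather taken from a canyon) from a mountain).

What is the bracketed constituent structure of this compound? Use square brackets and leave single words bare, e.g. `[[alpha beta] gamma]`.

[[mountain [canyon leather]] [village merchant]]

Overall it is a kind of merchant (specifically "village merchant"); the modifier is "mountain canyon leather".
Inside "mountain canyon leather": head "leather" (specifically "canyon leather"), modifier "mountain".
Inside "canyon leather": head "leather", modifier "canyon".
Inside "village merchant": head "merchant", modifier "village".
Putting it together: [[mountain [canyon leather]] [village merchant]].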